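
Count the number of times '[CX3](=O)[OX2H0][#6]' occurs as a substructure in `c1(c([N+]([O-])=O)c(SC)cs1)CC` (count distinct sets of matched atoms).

0

[CX3](=O)[OX2H0][#6] is the SMARTS for an ester: a carbonyl carbon bonded to an oxygen that is itself bonded to carbon (no H on that O).
No fragment in the molecule satisfies every constraint, giving 0 matches.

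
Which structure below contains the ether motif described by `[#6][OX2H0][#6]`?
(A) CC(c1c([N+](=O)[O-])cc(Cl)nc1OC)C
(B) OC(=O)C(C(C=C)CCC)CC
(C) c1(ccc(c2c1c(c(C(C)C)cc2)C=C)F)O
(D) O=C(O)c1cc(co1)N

A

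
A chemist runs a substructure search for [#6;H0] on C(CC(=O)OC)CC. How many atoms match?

1

The query [#6;H0] means: any carbon with no attached hydrogen.
Check the 8 heavy atoms by environment: 3× C (H2) → no; 1× C (H0) → match; 2× O (H0) → no; 2× C (H3) → no.
That gives 1 matching atom.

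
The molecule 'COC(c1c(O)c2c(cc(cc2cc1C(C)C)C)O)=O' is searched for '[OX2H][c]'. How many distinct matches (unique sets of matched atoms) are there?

2

[OX2H][c] is the SMARTS for a phenol: a hydroxyl oxygen attached to an aromatic carbon.
The molecule carries 2 separate instances of a hydroxyl group (-OH) meeting every constraint; each maps to a distinct set of atoms, giving 2 matches.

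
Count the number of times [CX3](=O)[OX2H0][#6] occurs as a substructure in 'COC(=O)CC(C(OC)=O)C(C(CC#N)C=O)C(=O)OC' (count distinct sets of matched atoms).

3

[CX3](=O)[OX2H0][#6] is the SMARTS for an ester: a carbonyl carbon bonded to an oxygen that is itself bonded to carbon (no H on that O).
The molecule carries 3 separate instances of a methyl-ester group (-C(=O)OCH3) meeting every constraint; each maps to a distinct set of atoms, giving 3 matches.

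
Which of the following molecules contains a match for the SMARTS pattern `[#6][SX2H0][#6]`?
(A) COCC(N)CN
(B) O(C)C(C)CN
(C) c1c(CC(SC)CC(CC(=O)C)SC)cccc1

C

[#6][SX2H0][#6] describes an aliphatic sulfur bridging two carbons with no H on the sulfur (a thioether).
(A) has a methoxy ether (-OCH3) but the bridging atom is O, not S.
(B) has a methoxy ether (-OCH3) but the bridging atom is O, not S.
(C) contains a methylthio ether (-SCH3), which satisfies every atom and bond constraint.
So the answer is (C).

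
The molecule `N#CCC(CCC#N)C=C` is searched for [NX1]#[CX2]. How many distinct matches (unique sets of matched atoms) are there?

[NX1]#[CX2] is the SMARTS for a nitrile: a nitrogen triple-bonded to a two-connected carbon.
The molecule carries 2 separate instances of a nitrile (-C#N) meeting every constraint; each maps to a distinct set of atoms, giving 2 matches.

2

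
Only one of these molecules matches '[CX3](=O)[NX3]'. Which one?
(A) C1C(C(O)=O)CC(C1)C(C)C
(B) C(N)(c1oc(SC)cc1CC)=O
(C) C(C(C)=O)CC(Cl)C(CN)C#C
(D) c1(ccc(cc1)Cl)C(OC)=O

[CX3](=O)[NX3] describes a carbonyl carbon bonded to a trivalent nitrogen (an amide).
(A) has a carboxylic acid group (-C(=O)OH) but the carbonyl is bonded to O, not to an NX3 nitrogen.
(B) contains a primary amide (-C(=O)NH2), which satisfies every atom and bond constraint.
(C) has a primary amino group (-NH2) but the -NH2 is not attached to a carbonyl carbon.
(D) has a methyl-ester group (-C(=O)OCH3) but the carbonyl is bonded to O, not to an NX3 nitrogen.
So the answer is (B).

B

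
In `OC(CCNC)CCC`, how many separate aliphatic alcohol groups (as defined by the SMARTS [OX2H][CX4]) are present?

[OX2H][CX4] is the SMARTS for an aliphatic alcohol: a hydroxyl oxygen bound to an sp3 (X4) carbon.
Exactly one fragment in the molecule meets all constraints, giving 1 match.

1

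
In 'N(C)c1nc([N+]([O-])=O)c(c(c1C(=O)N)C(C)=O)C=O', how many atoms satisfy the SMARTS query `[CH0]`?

2

The query [CH0] means: aliphatic carbon with no attached hydrogen.
Check the 19 heavy atoms by environment: 1× n (aromatic, H0) → no; 5× c (aromatic, H0) → no; 1× N (H1) → no; 2× C (H3) → no; 2× C (H0) → match; 4× O (H0) → no; 1× N (H2) → no; 1× C (H1) → no; 1× N (charge +1, H0) → no; 1× O (charge -1, H0) → no.
That gives 2 matching atoms.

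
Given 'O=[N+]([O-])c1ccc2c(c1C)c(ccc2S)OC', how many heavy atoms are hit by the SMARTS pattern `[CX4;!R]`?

The query [CX4;!R] means: aliphatic carbon with four total connections, not in a ring.
Check the 17 heavy atoms by environment: 10× c (aromatic, X3, in 6-ring) → no; 1× N (charge +1, X3, acyclic) → no; 1× O (charge -1, X1, acyclic) → no; 1× O (X1, acyclic) → no; 1× O (X2, acyclic) → no; 2× C (X4, acyclic) → match; 1× S (X2, acyclic) → no.
That gives 2 matching atoms.

2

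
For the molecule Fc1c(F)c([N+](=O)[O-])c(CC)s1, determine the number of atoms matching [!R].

7

The query [!R] means: !R matches any atom not in a ring.
Check the 12 heavy atoms by environment: 1× s (aromatic, in 5-ring) → no; 4× c (aromatic, in 5-ring) → no; 2× F (acyclic) → match; 1× N (charge +1, acyclic) → match; 1× O (charge -1, acyclic) → match; 1× O (acyclic) → match; 2× C (acyclic) → match.
Summing the matching environments: 2 + 1 + 1 + 1 + 2 = 7 matching atoms.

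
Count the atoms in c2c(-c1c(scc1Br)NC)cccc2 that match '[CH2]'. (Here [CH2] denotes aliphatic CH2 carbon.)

0

The query [CH2] means: aliphatic carbon with exactly two hydrogens.
Check the 14 heavy atoms by environment: 1× s (aromatic, H0) → no; 4× c (aromatic, H0) → no; 6× c (aromatic, H1) → no; 1× Br (H0) → no; 1× N (H1) → no; 1× C (H3) → no.
No environment satisfies the query, so 0 matching atoms.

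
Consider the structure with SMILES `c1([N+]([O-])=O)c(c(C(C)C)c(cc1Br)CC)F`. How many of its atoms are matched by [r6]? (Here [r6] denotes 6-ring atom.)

6

Check the 16 heavy atoms by environment: 6× c (aromatic, in 6-ring) → match; 1× Br (acyclic) → no; 5× C (acyclic) → no; 1× N (charge +1, acyclic) → no; 1× O (charge -1, acyclic) → no; 1× O (acyclic) → no; 1× F (acyclic) → no.
That gives 6 matching atoms.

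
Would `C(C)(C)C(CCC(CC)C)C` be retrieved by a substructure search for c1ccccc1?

No

The pattern c1ccccc1 describes six aromatic carbons in a ring — a benzene ring.
The closest candidate here is a methyl group (-CH3), but no six-membered all-carbon aromatic ring is present. No other fragment satisfies the full query, so there is no match.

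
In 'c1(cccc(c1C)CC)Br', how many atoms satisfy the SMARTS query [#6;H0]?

3

Check the 10 heavy atoms by environment: 3× c (aromatic, H1) → no; 3× c (aromatic, H0) → match; 1× Br (H0) → no; 1× C (H2) → no; 2× C (H3) → no.
That gives 3 matching atoms.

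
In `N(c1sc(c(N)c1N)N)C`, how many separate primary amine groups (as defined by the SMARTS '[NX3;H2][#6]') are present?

3

[NX3;H2][#6] is the SMARTS for a primary amine: a trivalent nitrogen with two H attached to carbon.
The molecule carries 3 separate instances of a primary amino group (-NH2) meeting every constraint; each maps to a distinct set of atoms, giving 3 matches.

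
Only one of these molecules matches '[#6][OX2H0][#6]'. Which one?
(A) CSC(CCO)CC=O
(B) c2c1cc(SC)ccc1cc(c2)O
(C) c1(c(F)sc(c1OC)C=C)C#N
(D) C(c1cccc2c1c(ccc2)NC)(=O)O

[#6][OX2H0][#6] describes an aliphatic oxygen bridging two carbons with no H on the oxygen (an ether).
(A) has a hydroxyl group (-OH) but the oxygen has H1, not H0 bridging two carbons.
(B) has a hydroxyl group (-OH) but the oxygen has H1, not H0 bridging two carbons.
(C) contains a methoxy ether (-OCH3), which satisfies every atom and bond constraint.
(D) has a carboxylic acid group (-C(=O)OH) but the -OH oxygen has H1; the =O is OX1, not OX2.
So the answer is (C).

C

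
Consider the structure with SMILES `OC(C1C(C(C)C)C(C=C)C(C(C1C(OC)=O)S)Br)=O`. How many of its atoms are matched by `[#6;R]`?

The query [#6;R] means: carbon that is part of a ring.
Check the 20 heavy atoms by environment: 6× C (in 6-ring) → match; 8× C (acyclic) → no; 4× O (acyclic) → no; 1× S (acyclic) → no; 1× Br (acyclic) → no.
That gives 6 matching atoms.

6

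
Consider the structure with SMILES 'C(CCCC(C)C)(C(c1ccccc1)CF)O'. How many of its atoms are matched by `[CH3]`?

2

Check the 17 heavy atoms by environment: 4× C (H2) → no; 3× C (H1) → no; 1× c (aromatic, H0) → no; 5× c (aromatic, H1) → no; 1× F (H0) → no; 2× C (H3) → match; 1× O (H1) → no.
That gives 2 matching atoms.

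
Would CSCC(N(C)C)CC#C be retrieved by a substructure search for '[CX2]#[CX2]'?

Yes

The pattern [CX2]#[CX2] describes a carbon-carbon triple bond — an alkyne.
The molecule carries an ethynyl group (-C#CH), whose atoms satisfy every constraint of the query, so the pattern matches.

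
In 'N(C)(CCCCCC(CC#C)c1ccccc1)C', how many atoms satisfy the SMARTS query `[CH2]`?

6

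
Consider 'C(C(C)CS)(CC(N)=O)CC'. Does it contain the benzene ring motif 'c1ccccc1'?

No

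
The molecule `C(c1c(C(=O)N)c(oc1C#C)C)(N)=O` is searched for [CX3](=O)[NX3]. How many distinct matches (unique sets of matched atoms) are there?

2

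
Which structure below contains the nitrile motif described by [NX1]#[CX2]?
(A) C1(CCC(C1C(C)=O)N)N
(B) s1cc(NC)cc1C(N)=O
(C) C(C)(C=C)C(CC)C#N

C

[NX1]#[CX2] describes a nitrogen triple-bonded to a two-connected carbon (a nitrile).
(A) has a primary amino group (-NH2) but the nitrogen is NX3 (three connections), not NX1 triple-bonded.
(B) has a primary amide (-C(=O)NH2) but the nitrogen is NX3, not NX1.
(C) contains a nitrile (-C#N), which satisfies every atom and bond constraint.
So the answer is (C).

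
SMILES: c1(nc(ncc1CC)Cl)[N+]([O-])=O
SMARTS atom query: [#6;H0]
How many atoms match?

3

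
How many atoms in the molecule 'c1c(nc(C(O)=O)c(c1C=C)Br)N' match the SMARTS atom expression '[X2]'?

2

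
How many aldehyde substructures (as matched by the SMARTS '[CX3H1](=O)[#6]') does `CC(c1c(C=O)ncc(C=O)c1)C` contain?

2

[CX3H1](=O)[#6] is the SMARTS for an aldehyde: an sp2 carbon with one H, double-bonded to O and single-bonded to carbon.
The molecule carries 2 separate instances of an aldehyde (-CHO) meeting every constraint; each maps to a distinct set of atoms, giving 2 matches.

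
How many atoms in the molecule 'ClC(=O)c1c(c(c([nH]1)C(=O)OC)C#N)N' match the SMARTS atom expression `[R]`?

5

The query [R] means: R matches any atom that is part of a ring.
Check the 15 heavy atoms by environment: 1× n (aromatic, in 5-ring) → match; 4× c (aromatic, in 5-ring) → match; 2× N (acyclic) → no; 4× C (acyclic) → no; 3× O (acyclic) → no; 1× Cl (acyclic) → no.
Summing the matching environments: 1 + 4 = 5 matching atoms.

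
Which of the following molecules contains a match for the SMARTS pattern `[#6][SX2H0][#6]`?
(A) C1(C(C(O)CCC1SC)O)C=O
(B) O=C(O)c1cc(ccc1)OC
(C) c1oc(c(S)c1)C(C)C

A

[#6][SX2H0][#6] describes an aliphatic sulfur bridging two carbons with no H on the sulfur (a thioether).
(A) contains a methylthio ether (-SCH3), which satisfies every atom and bond constraint.
(B) has a methoxy ether (-OCH3) but the bridging atom is O, not S.
(C) has a thiol (-SH) but the sulfur has H1, not H0 bridging two carbons.
So the answer is (A).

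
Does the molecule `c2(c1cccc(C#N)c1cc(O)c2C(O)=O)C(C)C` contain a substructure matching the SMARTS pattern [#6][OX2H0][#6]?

No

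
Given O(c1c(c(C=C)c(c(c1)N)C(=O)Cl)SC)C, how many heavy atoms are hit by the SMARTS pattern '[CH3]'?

The query [CH3] means: aliphatic carbon with exactly three hydrogens.
Check the 16 heavy atoms by environment: 1× c (aromatic, H1) → no; 5× c (aromatic, H0) → no; 1× N (H2) → no; 2× O (H0) → no; 2× C (H3) → match; 1× C (H1) → no; 1× C (H2) → no; 1× S (H0) → no; 1× C (H0) → no; 1× Cl (H0) → no.
That gives 2 matching atoms.

2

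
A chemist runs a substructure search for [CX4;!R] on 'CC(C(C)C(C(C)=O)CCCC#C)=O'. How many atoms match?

8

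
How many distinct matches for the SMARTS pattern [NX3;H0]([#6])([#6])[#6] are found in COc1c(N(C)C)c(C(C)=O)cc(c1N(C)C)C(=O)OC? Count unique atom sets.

2

[NX3;H0]([#6])([#6])[#6] is the SMARTS for a tertiary amine: a trivalent nitrogen with no H, bonded to three carbons.
The molecule carries 2 separate instances of a dimethylamino group (-N(CH3)2) meeting every constraint; each maps to a distinct set of atoms, giving 2 matches.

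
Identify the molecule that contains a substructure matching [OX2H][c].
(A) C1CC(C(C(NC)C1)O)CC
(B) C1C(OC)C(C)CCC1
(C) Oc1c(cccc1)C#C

C

[OX2H][c] describes a hydroxyl oxygen attached to an aromatic carbon (a phenol).
(A) has a hydroxyl group (-OH) but the -OH is on an aliphatic carbon, not an aromatic c.
(B) has a methoxy ether (-OCH3) but the oxygen has H0, not H1.
(C) contains a hydroxyl group (-OH), which satisfies every atom and bond constraint.
So the answer is (C).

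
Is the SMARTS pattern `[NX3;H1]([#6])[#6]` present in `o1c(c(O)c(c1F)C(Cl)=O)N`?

The pattern [NX3;H1]([#6])[#6] describes a trivalent nitrogen with one H, bonded to two carbons — a secondary amine.
The closest candidate here is a primary amino group (-NH2), but the nitrogen has H2 and only one carbon neighbour. No other fragment satisfies the full query, so there is no match.

No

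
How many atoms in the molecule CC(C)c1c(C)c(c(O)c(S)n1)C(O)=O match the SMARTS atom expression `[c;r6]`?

5

The query [c;r6] means: aromatic carbon that belongs to a six-membered ring.
Check the 15 heavy atoms by environment: 1× n (aromatic, in 6-ring) → no; 5× c (aromatic, in 6-ring) → match; 5× C (acyclic) → no; 3× O (acyclic) → no; 1× S (acyclic) → no.
That gives 5 matching atoms.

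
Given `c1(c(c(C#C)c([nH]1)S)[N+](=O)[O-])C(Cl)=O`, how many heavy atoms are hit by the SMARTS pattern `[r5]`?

The query [r5] means: r5 matches atoms in a five-membered ring.
Check the 14 heavy atoms by environment: 1× n (aromatic, in 5-ring) → match; 4× c (aromatic, in 5-ring) → match; 1× N (charge +1, acyclic) → no; 1× O (charge -1, acyclic) → no; 2× O (acyclic) → no; 3× C (acyclic) → no; 1× Cl (acyclic) → no; 1× S (acyclic) → no.
Summing the matching environments: 1 + 4 = 5 matching atoms.

5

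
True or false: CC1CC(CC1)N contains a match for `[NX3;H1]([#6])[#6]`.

False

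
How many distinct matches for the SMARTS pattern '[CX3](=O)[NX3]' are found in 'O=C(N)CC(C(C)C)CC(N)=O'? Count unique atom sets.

2

[CX3](=O)[NX3] is the SMARTS for an amide: a carbonyl carbon bonded to a trivalent nitrogen.
The molecule carries 2 separate instances of a primary amide (-C(=O)NH2) meeting every constraint; each maps to a distinct set of atoms, giving 2 matches.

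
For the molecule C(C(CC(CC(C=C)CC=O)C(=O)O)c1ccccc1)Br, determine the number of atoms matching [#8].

3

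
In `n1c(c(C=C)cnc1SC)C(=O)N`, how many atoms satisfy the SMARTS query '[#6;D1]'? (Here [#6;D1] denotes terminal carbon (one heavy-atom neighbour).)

2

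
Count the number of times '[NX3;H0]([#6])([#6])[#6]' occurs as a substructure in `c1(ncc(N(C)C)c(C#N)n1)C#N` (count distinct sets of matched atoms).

1

[NX3;H0]([#6])([#6])[#6] is the SMARTS for a tertiary amine: a trivalent nitrogen with no H, bonded to three carbons.
Exactly one fragment in the molecule meets all constraints, giving 1 match.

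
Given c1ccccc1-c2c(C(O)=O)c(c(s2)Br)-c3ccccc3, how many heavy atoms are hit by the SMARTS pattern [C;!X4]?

1

The query [C;!X4] means: aliphatic carbon that does not have four total connections.
Check the 21 heavy atoms by environment: 1× s (aromatic, X2) → no; 16× c (aromatic, X3) → no; 1× Br (X1) → no; 1× C (X3) → match; 1× O (X1) → no; 1× O (X2) → no.
That gives 1 matching atom.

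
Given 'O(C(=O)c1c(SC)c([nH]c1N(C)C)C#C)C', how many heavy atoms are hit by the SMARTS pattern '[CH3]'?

4

Check the 16 heavy atoms by environment: 1× n (aromatic, H1) → no; 4× c (aromatic, H0) → no; 1× N (H0) → no; 4× C (H3) → match; 2× C (H0) → no; 2× O (H0) → no; 1× C (H1) → no; 1× S (H0) → no.
That gives 4 matching atoms.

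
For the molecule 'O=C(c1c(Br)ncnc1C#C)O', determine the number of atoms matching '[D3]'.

The query [D3] means: atom with exactly three heavy-atom neighbours.
Check the 12 heavy atoms by environment: 2× n (aromatic, D2) → no; 1× c (aromatic, D2) → no; 3× c (aromatic, D3) → match; 1× C (D3) → match; 2× O (D1) → no; 1× Br (D1) → no; 1× C (D2) → no; 1× C (D1) → no.
Summing the matching environments: 3 + 1 = 4 matching atoms.

4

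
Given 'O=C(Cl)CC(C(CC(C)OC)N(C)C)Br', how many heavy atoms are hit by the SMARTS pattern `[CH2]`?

The query [CH2] means: aliphatic carbon with exactly two hydrogens.
Check the 15 heavy atoms by environment: 4× C (H3) → no; 3× C (H1) → no; 2× C (H2) → match; 1× N (H0) → no; 2× O (H0) → no; 1× Br (H0) → no; 1× C (H0) → no; 1× Cl (H0) → no.
That gives 2 matching atoms.

2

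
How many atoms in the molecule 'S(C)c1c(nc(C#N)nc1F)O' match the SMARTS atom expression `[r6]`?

Check the 12 heavy atoms by environment: 2× n (aromatic, in 6-ring) → match; 4× c (aromatic, in 6-ring) → match; 1× F (acyclic) → no; 2× C (acyclic) → no; 1× N (acyclic) → no; 1× O (acyclic) → no; 1× S (acyclic) → no.
Summing the matching environments: 2 + 4 = 6 matching atoms.

6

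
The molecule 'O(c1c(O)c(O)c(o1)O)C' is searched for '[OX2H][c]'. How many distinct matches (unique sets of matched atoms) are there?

3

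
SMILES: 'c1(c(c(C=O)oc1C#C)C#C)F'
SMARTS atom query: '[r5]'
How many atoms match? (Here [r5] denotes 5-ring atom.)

5

The query [r5] means: r5 matches atoms in a five-membered ring.
Check the 12 heavy atoms by environment: 1× o (aromatic, in 5-ring) → match; 4× c (aromatic, in 5-ring) → match; 1× F (acyclic) → no; 5× C (acyclic) → no; 1× O (acyclic) → no.
Summing the matching environments: 1 + 4 = 5 matching atoms.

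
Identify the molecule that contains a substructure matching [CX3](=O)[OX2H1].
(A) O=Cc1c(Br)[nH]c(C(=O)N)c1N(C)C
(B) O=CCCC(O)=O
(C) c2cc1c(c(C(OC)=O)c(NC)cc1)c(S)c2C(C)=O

B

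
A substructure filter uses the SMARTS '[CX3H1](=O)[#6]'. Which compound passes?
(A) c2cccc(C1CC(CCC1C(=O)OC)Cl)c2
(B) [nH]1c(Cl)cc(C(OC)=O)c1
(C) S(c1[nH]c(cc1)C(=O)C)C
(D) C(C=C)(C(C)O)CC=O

D

[CX3H1](=O)[#6] describes an sp2 carbon with one H, double-bonded to O and single-bonded to carbon (an aldehyde).
(A) has a methyl-ester group (-C(=O)OCH3) but the carbonyl carbon has H0, not H1.
(B) has a methyl-ester group (-C(=O)OCH3) but the carbonyl carbon has H0, not H1.
(C) has an acetyl/ketone group (-C(=O)CH3) but the carbonyl carbon has H0 (two carbon neighbours), not H1.
(D) contains an aldehyde (-CHO), which satisfies every atom and bond constraint.
So the answer is (D).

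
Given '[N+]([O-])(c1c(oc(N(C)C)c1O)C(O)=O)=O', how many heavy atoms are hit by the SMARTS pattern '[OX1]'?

The query [OX1] means: aliphatic oxygen with one total connection — typically a carbonyl =O or an oxide.
Check the 15 heavy atoms by environment: 1× o (aromatic, X2) → no; 4× c (aromatic, X3) → no; 1× N (charge +1, X3) → no; 1× O (charge -1, X1) → match; 2× O (X1) → match; 2× O (X2) → no; 1× C (X3) → no; 1× N (X3) → no; 2× C (X4) → no.
Summing the matching environments: 1 + 2 = 3 matching atoms.

3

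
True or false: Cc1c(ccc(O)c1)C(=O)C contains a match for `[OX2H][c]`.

True

The pattern [OX2H][c] describes a hydroxyl oxygen attached to an aromatic carbon — a phenol.
The molecule carries a hydroxyl group (-OH), whose atoms satisfy every constraint of the query, so the pattern matches.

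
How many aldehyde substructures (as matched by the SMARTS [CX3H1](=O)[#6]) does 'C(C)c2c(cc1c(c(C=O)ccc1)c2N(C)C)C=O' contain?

2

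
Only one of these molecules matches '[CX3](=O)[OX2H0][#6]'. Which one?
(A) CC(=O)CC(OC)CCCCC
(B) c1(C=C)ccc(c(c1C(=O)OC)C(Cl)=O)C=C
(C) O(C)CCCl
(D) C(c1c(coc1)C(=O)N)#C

B

[CX3](=O)[OX2H0][#6] describes a carbonyl carbon bonded to an oxygen that is itself bonded to carbon (no H on that O) (an ester).
(A) has a methoxy ether (-OCH3) but the ether oxygen is not adjacent to a C=O carbon.
(B) contains a methyl-ester group (-C(=O)OCH3), which satisfies every atom and bond constraint.
(C) has a methoxy ether (-OCH3) but the ether oxygen is not adjacent to a C=O carbon.
(D) has a primary amide (-C(=O)NH2) but the carbonyl is bonded to N, not to an O-C linkage.
So the answer is (B).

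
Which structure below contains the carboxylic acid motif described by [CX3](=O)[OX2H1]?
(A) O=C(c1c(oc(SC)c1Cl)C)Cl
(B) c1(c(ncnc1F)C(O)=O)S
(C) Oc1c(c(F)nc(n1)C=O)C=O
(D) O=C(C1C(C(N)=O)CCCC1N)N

B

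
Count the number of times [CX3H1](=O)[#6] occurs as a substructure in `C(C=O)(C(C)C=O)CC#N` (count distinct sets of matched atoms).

2

[CX3H1](=O)[#6] is the SMARTS for an aldehyde: an sp2 carbon with one H, double-bonded to O and single-bonded to carbon.
The molecule carries 2 separate instances of an aldehyde (-CHO) meeting every constraint; each maps to a distinct set of atoms, giving 2 matches.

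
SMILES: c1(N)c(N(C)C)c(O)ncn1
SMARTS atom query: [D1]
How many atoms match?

The query [D1] means: atom with exactly one heavy-atom neighbour (degree 1).
Check the 11 heavy atoms by environment: 2× n (aromatic, D2) → no; 1× c (aromatic, D2) → no; 3× c (aromatic, D3) → no; 1× O (D1) → match; 1× N (D3) → no; 2× C (D1) → match; 1× N (D1) → match.
Summing the matching environments: 1 + 2 + 1 = 4 matching atoms.

4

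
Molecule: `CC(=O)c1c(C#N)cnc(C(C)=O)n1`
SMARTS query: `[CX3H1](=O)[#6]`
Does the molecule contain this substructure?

The pattern [CX3H1](=O)[#6] describes an sp2 carbon with one H, double-bonded to O and single-bonded to carbon — an aldehyde.
The closest candidate here is an acetyl/ketone group (-C(=O)CH3), but the carbonyl carbon has H0 (two carbon neighbours), not H1. No other fragment satisfies the full query, so there is no match.

No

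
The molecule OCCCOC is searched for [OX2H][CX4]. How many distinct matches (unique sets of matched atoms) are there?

1

[OX2H][CX4] is the SMARTS for an aliphatic alcohol: a hydroxyl oxygen bound to an sp3 (X4) carbon.
Exactly one fragment in the molecule meets all constraints, giving 1 match.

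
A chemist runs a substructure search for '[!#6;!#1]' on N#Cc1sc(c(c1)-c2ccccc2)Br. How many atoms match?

Check the 14 heavy atoms by environment: 1× s (aromatic) → match; 10× c (aromatic) → no; 1× Br → match; 1× C → no; 1× N → match.
Summing the matching environments: 1 + 1 + 1 = 3 matching atoms.

3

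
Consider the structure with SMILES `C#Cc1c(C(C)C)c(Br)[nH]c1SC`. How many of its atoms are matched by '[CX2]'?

2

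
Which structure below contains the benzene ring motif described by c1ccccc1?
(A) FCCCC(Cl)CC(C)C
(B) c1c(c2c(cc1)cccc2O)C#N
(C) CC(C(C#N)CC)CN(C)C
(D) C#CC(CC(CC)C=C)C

B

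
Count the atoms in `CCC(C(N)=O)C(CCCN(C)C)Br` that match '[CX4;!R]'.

9

Check the 14 heavy atoms by environment: 9× C (X4, acyclic) → match; 1× C (X3, acyclic) → no; 1× O (X1, acyclic) → no; 2× N (X3, acyclic) → no; 1× Br (X1, acyclic) → no.
That gives 9 matching atoms.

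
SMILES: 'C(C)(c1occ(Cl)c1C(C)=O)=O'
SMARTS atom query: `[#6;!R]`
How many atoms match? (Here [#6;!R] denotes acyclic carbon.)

Check the 12 heavy atoms by environment: 1× o (aromatic, in 5-ring) → no; 4× c (aromatic, in 5-ring) → no; 4× C (acyclic) → match; 2× O (acyclic) → no; 1× Cl (acyclic) → no.
That gives 4 matching atoms.

4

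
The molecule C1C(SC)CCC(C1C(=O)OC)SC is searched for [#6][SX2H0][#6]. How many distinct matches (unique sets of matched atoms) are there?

[#6][SX2H0][#6] is the SMARTS for a thioether: an aliphatic sulfur bridging two carbons with no H on the sulfur.
The molecule carries 2 separate instances of a methylthio ether (-SCH3) meeting every constraint; each maps to a distinct set of atoms, giving 2 matches.

2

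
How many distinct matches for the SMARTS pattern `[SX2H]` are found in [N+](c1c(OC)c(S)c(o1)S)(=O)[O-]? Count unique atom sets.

2

[SX2H] is the SMARTS for a thiol: an aliphatic sulfur with two connections, one being H.
The molecule carries 2 separate instances of a thiol (-SH) meeting every constraint; each maps to a distinct set of atoms, giving 2 matches.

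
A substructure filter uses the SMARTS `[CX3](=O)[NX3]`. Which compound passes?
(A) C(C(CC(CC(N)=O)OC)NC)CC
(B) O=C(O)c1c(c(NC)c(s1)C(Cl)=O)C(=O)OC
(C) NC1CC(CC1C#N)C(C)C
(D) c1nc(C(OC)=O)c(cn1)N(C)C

A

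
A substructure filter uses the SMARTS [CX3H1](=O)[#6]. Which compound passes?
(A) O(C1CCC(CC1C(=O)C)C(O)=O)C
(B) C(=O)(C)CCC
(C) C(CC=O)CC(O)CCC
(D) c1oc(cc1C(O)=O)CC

C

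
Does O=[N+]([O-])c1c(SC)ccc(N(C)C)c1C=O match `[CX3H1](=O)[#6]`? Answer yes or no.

Yes

The pattern [CX3H1](=O)[#6] describes an sp2 carbon with one H, double-bonded to O and single-bonded to carbon — an aldehyde.
The molecule carries an aldehyde (-CHO), whose atoms satisfy every constraint of the query, so the pattern matches.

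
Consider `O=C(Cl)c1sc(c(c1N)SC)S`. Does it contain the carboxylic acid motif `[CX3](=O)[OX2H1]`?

No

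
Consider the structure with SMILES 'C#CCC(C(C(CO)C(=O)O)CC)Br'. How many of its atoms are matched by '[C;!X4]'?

3

The query [C;!X4] means: aliphatic carbon that does not have four total connections.
Check the 14 heavy atoms by environment: 7× C (X4) → no; 2× O (X2) → no; 1× Br (X1) → no; 1× C (X3) → match; 1× O (X1) → no; 2× C (X2) → match.
Summing the matching environments: 1 + 2 = 3 matching atoms.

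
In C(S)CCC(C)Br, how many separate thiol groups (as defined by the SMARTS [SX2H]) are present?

[SX2H] is the SMARTS for a thiol: an aliphatic sulfur with two connections, one being H.
Exactly one fragment in the molecule meets all constraints, giving 1 match.

1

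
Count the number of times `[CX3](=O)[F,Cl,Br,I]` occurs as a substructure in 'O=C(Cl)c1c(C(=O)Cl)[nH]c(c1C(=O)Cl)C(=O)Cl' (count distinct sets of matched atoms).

[CX3](=O)[F,Cl,Br,I] is the SMARTS for an acyl halide: a carbonyl carbon bonded to a halogen.
The molecule carries 4 separate instances of an acyl chloride (-C(=O)Cl) meeting every constraint; each maps to a distinct set of atoms, giving 4 matches.

4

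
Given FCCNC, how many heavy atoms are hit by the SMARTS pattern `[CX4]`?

3

The query [CX4] means: C with X4: aliphatic carbon with exactly 4 total connections (bonds + H).
Check the 5 heavy atoms by environment: 3× C (X4) → match; 1× F (X1) → no; 1× N (X3) → no.
That gives 3 matching atoms.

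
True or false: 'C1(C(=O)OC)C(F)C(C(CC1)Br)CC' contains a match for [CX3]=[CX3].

False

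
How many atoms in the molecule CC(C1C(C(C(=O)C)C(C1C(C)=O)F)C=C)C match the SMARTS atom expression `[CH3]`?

4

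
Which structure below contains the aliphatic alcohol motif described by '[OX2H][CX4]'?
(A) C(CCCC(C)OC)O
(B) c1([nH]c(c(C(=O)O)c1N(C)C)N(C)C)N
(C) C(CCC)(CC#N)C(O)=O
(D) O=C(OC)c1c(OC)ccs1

A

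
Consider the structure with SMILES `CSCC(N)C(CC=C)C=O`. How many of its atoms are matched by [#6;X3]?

The query [#6;X3] means: any carbon (aromatic or not) with three total connections.
Check the 11 heavy atoms by environment: 5× C (X4) → no; 1× S (X2) → no; 3× C (X3) → match; 1× O (X1) → no; 1× N (X3) → no.
That gives 3 matching atoms.

3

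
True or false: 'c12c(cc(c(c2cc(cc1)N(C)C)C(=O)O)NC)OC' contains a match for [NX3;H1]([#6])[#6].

True

The pattern [NX3;H1]([#6])[#6] describes a trivalent nitrogen with one H, bonded to two carbons — a secondary amine.
The molecule carries an N-methylamino group (-NHCH3), whose atoms satisfy every constraint of the query, so the pattern matches.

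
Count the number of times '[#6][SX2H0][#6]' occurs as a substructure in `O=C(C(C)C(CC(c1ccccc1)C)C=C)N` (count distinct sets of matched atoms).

0

[#6][SX2H0][#6] is the SMARTS for a thioether: an aliphatic sulfur bridging two carbons with no H on the sulfur.
No fragment in the molecule satisfies every constraint, giving 0 matches.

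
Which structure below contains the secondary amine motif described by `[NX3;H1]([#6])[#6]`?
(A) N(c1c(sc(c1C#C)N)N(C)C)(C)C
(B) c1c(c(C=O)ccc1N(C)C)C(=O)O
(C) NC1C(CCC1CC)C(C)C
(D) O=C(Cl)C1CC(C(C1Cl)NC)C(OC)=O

D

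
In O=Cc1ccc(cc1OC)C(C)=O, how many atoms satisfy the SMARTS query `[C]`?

4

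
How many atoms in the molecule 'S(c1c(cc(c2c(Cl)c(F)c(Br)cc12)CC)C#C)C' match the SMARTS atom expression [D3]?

8

Check the 19 heavy atoms by environment: 8× c (aromatic, D3) → match; 2× c (aromatic, D2) → no; 1× S (D2) → no; 3× C (D1) → no; 1× Cl (D1) → no; 2× C (D2) → no; 1× Br (D1) → no; 1× F (D1) → no.
That gives 8 matching atoms.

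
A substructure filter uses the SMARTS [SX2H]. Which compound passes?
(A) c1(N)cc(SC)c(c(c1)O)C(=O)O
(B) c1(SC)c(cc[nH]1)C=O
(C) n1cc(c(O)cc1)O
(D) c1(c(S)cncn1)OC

D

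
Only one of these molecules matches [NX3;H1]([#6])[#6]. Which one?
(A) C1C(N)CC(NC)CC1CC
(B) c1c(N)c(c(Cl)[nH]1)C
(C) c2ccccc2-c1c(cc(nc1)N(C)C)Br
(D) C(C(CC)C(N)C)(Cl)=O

A

[NX3;H1]([#6])[#6] describes a trivalent nitrogen with one H, bonded to two carbons (a secondary amine).
(A) contains an N-methylamino group (-NHCH3), which satisfies every atom and bond constraint.
(B) has a primary amino group (-NH2) but the nitrogen has H2 and only one carbon neighbour.
(C) has a dimethylamino group (-N(CH3)2) but the nitrogen has H0, not H1.
(D) has a primary amino group (-NH2) but the nitrogen has H2 and only one carbon neighbour.
So the answer is (A).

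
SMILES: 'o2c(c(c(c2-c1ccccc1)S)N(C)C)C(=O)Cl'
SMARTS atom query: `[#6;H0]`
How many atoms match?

6

Check the 18 heavy atoms by environment: 1× o (aromatic, H0) → no; 5× c (aromatic, H0) → match; 1× S (H1) → no; 1× C (H0) → match; 1× O (H0) → no; 1× Cl (H0) → no; 1× N (H0) → no; 2× C (H3) → no; 5× c (aromatic, H1) → no.
Summing the matching environments: 5 + 1 = 6 matching atoms.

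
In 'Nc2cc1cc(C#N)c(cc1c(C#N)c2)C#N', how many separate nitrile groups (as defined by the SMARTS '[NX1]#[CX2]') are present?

[NX1]#[CX2] is the SMARTS for a nitrile: a nitrogen triple-bonded to a two-connected carbon.
The molecule carries 3 separate instances of a nitrile (-C#N) meeting every constraint; each maps to a distinct set of atoms, giving 3 matches.

3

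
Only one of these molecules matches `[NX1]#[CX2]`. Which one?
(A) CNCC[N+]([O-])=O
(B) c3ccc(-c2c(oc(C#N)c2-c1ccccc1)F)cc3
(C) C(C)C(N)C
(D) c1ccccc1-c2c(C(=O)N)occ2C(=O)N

[NX1]#[CX2] describes a nitrogen triple-bonded to a two-connected carbon (a nitrile).
(A) has a nitro group (-[N+](=O)[O-]) but there is no C#N triple bond.
(B) contains a nitrile (-C#N), which satisfies every atom and bond constraint.
(C) has a primary amino group (-NH2) but the nitrogen is NX3 (three connections), not NX1 triple-bonded.
(D) has a primary amide (-C(=O)NH2) but the nitrogen is NX3, not NX1.
So the answer is (B).

B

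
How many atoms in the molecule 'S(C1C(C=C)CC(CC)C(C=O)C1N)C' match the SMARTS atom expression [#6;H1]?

7

The query [#6;H1] means: any carbon bearing exactly one hydrogen.
Check the 15 heavy atoms by environment: 7× C (H1) → match; 3× C (H2) → no; 1× N (H2) → no; 2× C (H3) → no; 1× O (H0) → no; 1× S (H0) → no.
That gives 7 matching atoms.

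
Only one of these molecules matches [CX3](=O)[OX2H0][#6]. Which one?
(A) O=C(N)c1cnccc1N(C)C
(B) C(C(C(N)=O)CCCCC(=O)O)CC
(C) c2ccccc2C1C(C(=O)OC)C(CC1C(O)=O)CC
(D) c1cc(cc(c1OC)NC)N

C

[CX3](=O)[OX2H0][#6] describes a carbonyl carbon bonded to an oxygen that is itself bonded to carbon (no H on that O) (an ester).
(A) has a primary amide (-C(=O)NH2) but the carbonyl is bonded to N, not to an O-C linkage.
(B) has a carboxylic acid group (-C(=O)OH) but the singly-bonded O carries H (OX2H1, not H0).
(C) contains a methyl-ester group (-C(=O)OCH3), which satisfies every atom and bond constraint.
(D) has a methoxy ether (-OCH3) but the ether oxygen is not adjacent to a C=O carbon.
So the answer is (C).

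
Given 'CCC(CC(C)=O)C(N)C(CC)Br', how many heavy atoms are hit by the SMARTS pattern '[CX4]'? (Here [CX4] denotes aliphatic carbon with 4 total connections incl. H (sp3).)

9

The query [CX4] means: C with X4: aliphatic carbon with exactly 4 total connections (bonds + H).
Check the 13 heavy atoms by environment: 9× C (X4) → match; 1× N (X3) → no; 1× Br (X1) → no; 1× C (X3) → no; 1× O (X1) → no.
That gives 9 matching atoms.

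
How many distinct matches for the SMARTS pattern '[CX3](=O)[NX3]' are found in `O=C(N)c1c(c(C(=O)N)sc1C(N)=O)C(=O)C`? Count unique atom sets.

3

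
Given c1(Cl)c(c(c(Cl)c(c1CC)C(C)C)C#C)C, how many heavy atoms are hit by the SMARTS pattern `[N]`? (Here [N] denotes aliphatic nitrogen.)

Check the 16 heavy atoms by environment: 6× c (aromatic) → no; 8× C → no; 2× Cl → no.
No environment satisfies the query, so 0 matching atoms.

0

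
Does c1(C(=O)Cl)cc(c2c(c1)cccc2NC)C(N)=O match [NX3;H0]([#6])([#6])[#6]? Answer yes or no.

No

The pattern [NX3;H0]([#6])([#6])[#6] describes a trivalent nitrogen with no H, bonded to three carbons — a tertiary amine.
The closest candidate here is a primary amide (-C(=O)NH2), but the amide nitrogen has H2 and only one carbon neighbour. No other fragment satisfies the full query, so there is no match.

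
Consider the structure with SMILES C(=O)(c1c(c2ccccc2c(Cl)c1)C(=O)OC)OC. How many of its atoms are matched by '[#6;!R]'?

4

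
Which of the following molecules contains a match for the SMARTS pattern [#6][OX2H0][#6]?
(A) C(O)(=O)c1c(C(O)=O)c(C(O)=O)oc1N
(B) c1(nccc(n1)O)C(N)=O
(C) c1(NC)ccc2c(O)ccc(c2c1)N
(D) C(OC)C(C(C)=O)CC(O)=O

D

[#6][OX2H0][#6] describes an aliphatic oxygen bridging two carbons with no H on the oxygen (an ether).
(A) has a carboxylic acid group (-C(=O)OH) but the -OH oxygen has H1; the =O is OX1, not OX2.
(B) has a hydroxyl group (-OH) but the oxygen has H1, not H0 bridging two carbons.
(C) has a hydroxyl group (-OH) but the oxygen has H1, not H0 bridging two carbons.
(D) contains a methoxy ether (-OCH3), which satisfies every atom and bond constraint.
So the answer is (D).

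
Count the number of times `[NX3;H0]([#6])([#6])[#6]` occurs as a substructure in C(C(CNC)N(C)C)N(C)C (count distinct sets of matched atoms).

2

[NX3;H0]([#6])([#6])[#6] is the SMARTS for a tertiary amine: a trivalent nitrogen with no H, bonded to three carbons.
The molecule carries 2 separate instances of a dimethylamino group (-N(CH3)2) meeting every constraint; each maps to a distinct set of atoms, giving 2 matches.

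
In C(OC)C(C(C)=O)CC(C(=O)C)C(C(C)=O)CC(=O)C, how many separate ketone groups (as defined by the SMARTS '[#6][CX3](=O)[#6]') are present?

4

[#6][CX3](=O)[#6] is the SMARTS for a ketone: a carbonyl carbon (no H) flanked by two carbons.
The molecule carries 4 separate instances of an acetyl/ketone group (-C(=O)CH3) meeting every constraint; each maps to a distinct set of atoms, giving 4 matches.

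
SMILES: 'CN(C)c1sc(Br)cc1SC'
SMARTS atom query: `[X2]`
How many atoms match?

2

The query [X2] means: any atom with exactly two total connections (bonds + H).
Check the 11 heavy atoms by environment: 1× s (aromatic, X2) → match; 4× c (aromatic, X3) → no; 1× Br (X1) → no; 1× N (X3) → no; 3× C (X4) → no; 1× S (X2) → match.
Summing the matching environments: 1 + 1 = 2 matching atoms.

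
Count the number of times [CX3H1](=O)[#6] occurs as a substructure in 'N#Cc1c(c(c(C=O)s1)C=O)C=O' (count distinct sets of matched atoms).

[CX3H1](=O)[#6] is the SMARTS for an aldehyde: an sp2 carbon with one H, double-bonded to O and single-bonded to carbon.
The molecule carries 3 separate instances of an aldehyde (-CHO) meeting every constraint; each maps to a distinct set of atoms, giving 3 matches.

3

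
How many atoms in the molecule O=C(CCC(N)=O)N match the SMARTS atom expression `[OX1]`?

The query [OX1] means: aliphatic oxygen with one total connection — typically a carbonyl =O or an oxide.
Check the 8 heavy atoms by environment: 2× C (X4) → no; 2× C (X3) → no; 2× O (X1) → match; 2× N (X3) → no.
That gives 2 matching atoms.

2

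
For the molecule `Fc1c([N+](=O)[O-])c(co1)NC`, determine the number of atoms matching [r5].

The query [r5] means: r5 matches atoms in a five-membered ring.
Check the 11 heavy atoms by environment: 1× o (aromatic, in 5-ring) → match; 4× c (aromatic, in 5-ring) → match; 1× N (charge +1, acyclic) → no; 1× O (charge -1, acyclic) → no; 1× O (acyclic) → no; 1× N (acyclic) → no; 1× C (acyclic) → no; 1× F (acyclic) → no.
Summing the matching environments: 1 + 4 = 5 matching atoms.

5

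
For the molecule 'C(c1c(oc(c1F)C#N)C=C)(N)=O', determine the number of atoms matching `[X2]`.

The query [X2] means: any atom with exactly two total connections (bonds + H).
Check the 13 heavy atoms by environment: 1× o (aromatic, X2) → match; 4× c (aromatic, X3) → no; 3× C (X3) → no; 1× O (X1) → no; 1× N (X3) → no; 1× C (X2) → match; 1× N (X1) → no; 1× F (X1) → no.
Summing the matching environments: 1 + 1 = 2 matching atoms.

2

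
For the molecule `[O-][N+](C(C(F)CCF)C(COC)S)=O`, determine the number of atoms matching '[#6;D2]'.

The query [#6;D2] means: any carbon bonded to exactly two heavy atoms.
Check the 14 heavy atoms by environment: 3× C (D2) → match; 3× C (D3) → no; 1× N (charge +1, D3) → no; 1× O (charge -1, D1) → no; 1× O (D1) → no; 2× F (D1) → no; 1× S (D1) → no; 1× O (D2) → no; 1× C (D1) → no.
That gives 3 matching atoms.

3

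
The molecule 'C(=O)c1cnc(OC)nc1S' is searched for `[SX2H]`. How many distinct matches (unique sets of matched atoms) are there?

1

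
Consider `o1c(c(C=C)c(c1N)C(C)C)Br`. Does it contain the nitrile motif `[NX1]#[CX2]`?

No

The pattern [NX1]#[CX2] describes a nitrogen triple-bonded to a two-connected carbon — a nitrile.
The closest candidate here is a primary amino group (-NH2), but the nitrogen is NX3 (three connections), not NX1 triple-bonded. No other fragment satisfies the full query, so there is no match.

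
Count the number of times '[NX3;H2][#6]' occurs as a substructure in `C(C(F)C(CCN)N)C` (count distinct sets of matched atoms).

[NX3;H2][#6] is the SMARTS for a primary amine: a trivalent nitrogen with two H attached to carbon.
The molecule carries 2 separate instances of a primary amino group (-NH2) meeting every constraint; each maps to a distinct set of atoms, giving 2 matches.

2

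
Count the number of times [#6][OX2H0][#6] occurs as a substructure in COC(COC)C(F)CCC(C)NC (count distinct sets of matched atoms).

[#6][OX2H0][#6] is the SMARTS for an ether: an aliphatic oxygen bridging two carbons with no H on the oxygen.
The molecule carries 2 separate instances of a methoxy ether (-OCH3) meeting every constraint; each maps to a distinct set of atoms, giving 2 matches.

2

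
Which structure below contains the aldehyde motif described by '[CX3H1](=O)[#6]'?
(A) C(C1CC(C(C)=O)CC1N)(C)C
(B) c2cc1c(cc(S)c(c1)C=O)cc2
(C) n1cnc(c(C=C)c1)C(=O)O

B

[CX3H1](=O)[#6] describes an sp2 carbon with one H, double-bonded to O and single-bonded to carbon (an aldehyde).
(A) has an acetyl/ketone group (-C(=O)CH3) but the carbonyl carbon has H0 (two carbon neighbours), not H1.
(B) contains an aldehyde (-CHO), which satisfies every atom and bond constraint.
(C) has a carboxylic acid group (-C(=O)OH) but the carbonyl carbon has H0 and is bonded to O, not H1.
So the answer is (B).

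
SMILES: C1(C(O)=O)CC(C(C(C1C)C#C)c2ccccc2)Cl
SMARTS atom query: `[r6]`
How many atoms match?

12

The query [r6] means: r6 matches atoms in a six-membered ring.
Check the 19 heavy atoms by environment: 6× C (in 6-ring) → match; 6× c (aromatic, in 6-ring) → match; 4× C (acyclic) → no; 2× O (acyclic) → no; 1× Cl (acyclic) → no.
Summing the matching environments: 6 + 6 = 12 matching atoms.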